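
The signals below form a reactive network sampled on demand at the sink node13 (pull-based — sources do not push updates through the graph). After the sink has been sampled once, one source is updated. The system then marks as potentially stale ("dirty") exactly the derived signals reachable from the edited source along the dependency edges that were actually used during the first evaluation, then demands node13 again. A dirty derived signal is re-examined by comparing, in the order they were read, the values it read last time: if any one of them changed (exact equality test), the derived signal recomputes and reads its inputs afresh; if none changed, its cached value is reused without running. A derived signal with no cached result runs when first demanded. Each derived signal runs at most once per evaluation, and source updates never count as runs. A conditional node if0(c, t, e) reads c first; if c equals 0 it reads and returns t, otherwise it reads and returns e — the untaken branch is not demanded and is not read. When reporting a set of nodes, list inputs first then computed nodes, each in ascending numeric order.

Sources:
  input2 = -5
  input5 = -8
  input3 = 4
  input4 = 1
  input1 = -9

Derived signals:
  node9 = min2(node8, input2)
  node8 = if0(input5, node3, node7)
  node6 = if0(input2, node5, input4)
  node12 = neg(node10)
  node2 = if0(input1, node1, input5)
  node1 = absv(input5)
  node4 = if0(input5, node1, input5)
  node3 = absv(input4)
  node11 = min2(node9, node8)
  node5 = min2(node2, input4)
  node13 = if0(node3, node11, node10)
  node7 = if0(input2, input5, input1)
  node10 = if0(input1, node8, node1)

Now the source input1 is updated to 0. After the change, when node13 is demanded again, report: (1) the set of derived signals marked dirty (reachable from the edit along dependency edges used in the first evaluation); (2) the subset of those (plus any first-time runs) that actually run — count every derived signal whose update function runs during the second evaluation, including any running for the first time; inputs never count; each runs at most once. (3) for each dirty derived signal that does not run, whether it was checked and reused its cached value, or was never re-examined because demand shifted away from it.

Dirty set: node10, node13.
Run set: node7, node8, node10, node13 (4 run).
All dirty derived signals ended up running.
The important point: the flipped condition pulls in fresh nodes; node7, node8 run for the first time.

Initial pass — values computed on the first demand:
  node1 = absv(-8) = 8
  node3 = absv(1) = 1
  node10 = if0(input1=-9 -> else branch node1) = 8
  node13 = if0(node3=1 -> else branch node10) = 8

Second demand — change propagation:
  node7: newly demanded (no cache) — executes and yields 0.
  node8: newly demanded (no cache) — executes and yields 0.
  node10: re-runs because input1 -9->0; new result 0.
  node13: re-runs because node10 8->0; new result 0.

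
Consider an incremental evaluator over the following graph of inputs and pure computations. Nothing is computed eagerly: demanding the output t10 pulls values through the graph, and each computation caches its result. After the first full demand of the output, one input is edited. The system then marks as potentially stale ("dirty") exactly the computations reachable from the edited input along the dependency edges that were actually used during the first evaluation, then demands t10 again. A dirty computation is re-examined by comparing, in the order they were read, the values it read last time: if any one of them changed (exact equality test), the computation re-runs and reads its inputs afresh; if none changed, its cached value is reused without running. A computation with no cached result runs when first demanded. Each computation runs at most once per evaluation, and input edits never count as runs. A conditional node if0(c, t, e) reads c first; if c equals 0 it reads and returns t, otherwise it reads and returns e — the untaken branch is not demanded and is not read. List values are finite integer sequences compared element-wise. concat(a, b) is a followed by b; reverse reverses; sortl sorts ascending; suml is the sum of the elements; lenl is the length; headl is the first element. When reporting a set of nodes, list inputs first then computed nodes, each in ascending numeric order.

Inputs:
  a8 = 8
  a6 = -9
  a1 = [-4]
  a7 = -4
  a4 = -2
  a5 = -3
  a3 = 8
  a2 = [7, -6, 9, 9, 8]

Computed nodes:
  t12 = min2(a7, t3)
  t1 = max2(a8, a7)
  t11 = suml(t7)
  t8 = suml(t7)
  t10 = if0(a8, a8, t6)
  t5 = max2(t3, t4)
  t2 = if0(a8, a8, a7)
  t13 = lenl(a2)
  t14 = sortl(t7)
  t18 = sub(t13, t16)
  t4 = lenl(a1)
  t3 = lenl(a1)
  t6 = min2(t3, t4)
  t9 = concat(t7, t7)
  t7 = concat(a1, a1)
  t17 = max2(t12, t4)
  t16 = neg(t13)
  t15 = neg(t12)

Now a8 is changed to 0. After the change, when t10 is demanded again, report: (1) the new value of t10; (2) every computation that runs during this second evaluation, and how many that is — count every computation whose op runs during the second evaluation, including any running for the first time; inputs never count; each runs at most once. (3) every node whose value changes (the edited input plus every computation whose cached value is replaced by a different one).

t10 now evaluates to 0.
Run set: t10 (1 run).
Changed values: a8, t10.

Initial pass — values computed on the first demand:
  t3 = lenl([-4]) = 1
  t4 = lenl([-4]) = 1
  t6 = min2(1, 1) = 1
  t10 = if0(a8=8 -> else branch t6) = 1

Second demand — change propagation:
  t10: re-runs because a8 8->0; new result 0.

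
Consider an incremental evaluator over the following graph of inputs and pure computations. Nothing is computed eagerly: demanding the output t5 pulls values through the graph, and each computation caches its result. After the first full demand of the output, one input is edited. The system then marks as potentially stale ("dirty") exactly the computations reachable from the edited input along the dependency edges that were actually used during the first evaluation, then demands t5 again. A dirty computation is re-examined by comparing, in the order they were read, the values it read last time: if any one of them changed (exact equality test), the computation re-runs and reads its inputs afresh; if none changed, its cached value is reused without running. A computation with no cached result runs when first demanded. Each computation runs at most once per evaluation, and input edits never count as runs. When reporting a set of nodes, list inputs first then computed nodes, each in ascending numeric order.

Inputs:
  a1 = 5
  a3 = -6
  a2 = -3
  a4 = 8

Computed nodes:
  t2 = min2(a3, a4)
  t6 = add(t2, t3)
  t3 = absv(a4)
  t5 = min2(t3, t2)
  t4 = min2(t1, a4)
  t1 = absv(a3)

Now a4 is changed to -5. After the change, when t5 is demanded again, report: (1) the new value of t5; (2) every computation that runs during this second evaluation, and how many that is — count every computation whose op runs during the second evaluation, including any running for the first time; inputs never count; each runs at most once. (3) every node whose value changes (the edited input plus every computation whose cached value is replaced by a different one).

t5 now evaluates to -6.
Run set: t2, t3, t5 (3 run).
Changed values: a4, t3.

Initial pass — values computed on the first demand:
  t2 = min2(-6, 8) = -6
  t3 = absv(8) = 8
  t5 = min2(8, -6) = -6

Second demand — change propagation:
  t2: re-runs because a4 8->-5; new result -6 (unchanged).
  t3: re-runs because a4 8->-5; new result 5.
  t5: re-runs because t3 8->5; new result -6 (unchanged).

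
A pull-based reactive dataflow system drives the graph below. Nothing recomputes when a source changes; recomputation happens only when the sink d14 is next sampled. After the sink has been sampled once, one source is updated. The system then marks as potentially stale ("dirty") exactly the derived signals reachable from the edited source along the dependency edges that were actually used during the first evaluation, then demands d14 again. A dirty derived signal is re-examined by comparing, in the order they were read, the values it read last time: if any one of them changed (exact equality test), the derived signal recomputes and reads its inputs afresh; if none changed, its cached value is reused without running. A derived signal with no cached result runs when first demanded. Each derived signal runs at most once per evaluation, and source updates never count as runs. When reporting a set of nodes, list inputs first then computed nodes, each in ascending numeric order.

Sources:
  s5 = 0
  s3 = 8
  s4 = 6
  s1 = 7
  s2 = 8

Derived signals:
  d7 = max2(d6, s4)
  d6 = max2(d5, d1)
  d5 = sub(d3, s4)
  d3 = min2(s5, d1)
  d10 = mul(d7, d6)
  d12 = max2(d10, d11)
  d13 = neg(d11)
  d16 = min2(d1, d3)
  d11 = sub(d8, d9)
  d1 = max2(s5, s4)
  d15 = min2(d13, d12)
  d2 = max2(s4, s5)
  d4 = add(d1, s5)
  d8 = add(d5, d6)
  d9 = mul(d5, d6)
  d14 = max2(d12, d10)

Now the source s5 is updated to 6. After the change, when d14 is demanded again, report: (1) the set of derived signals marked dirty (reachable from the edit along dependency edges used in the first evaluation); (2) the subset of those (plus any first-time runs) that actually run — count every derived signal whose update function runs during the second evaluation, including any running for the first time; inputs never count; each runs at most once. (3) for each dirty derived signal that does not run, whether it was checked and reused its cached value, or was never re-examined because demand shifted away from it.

Marked dirty: d1, d3, d5, d6, d7, d8, d9, d10, d11, d12, d14.
Derived signals that run: d1, d3, d5, d6, d8, d9, d11, d12 — 8 in total.
Checked but reused from cache: d7, d10, d14.
Key observation: the cutoff stops propagation at d7 — its inputs' values are unchanged, so it reuses its cache.

First evaluation (everything demanded from the output):
  d1 = max2(0, 6) = 6
  d3 = min2(0, 6) = 0
  d5 = sub(0, 6) = -6
  d6 = max2(-6, 6) = 6
  d7 = max2(6, 6) = 6
  d8 = add(-6, 6) = 0
  d9 = mul(-6, 6) = -36
  d10 = mul(6, 6) = 36
  d11 = sub(0, -36) = 36
  d12 = max2(36, 36) = 36
  d14 = max2(36, 36) = 36

Propagation after the edit:
  d1: runs — s5 0->6; result 6 (same value as before).
  d3: runs — s5 0->6; result 6.
  d5: runs — d3 0->6; result 0.
  d6: runs — d5 -6->0; result 6 (same value as before).
  d7: checked — values it read are unchanged (d6 unchanged, s4 unchanged); reused cached 6 without running.
  d8: runs — d5 -6->0; result 6.
  d9: runs — d5 -6->0; result 0.
  d10: checked — values it read are unchanged (d7 unchanged, d6 unchanged); reused cached 36 without running.
  d11: runs — d8 0->6; d9 -36->0; result 6.
  d12: runs — d11 36->6; result 36 (same value as before).
  d14: checked — values it read are unchanged (d12 unchanged, d10 unchanged); reused cached 36 without running.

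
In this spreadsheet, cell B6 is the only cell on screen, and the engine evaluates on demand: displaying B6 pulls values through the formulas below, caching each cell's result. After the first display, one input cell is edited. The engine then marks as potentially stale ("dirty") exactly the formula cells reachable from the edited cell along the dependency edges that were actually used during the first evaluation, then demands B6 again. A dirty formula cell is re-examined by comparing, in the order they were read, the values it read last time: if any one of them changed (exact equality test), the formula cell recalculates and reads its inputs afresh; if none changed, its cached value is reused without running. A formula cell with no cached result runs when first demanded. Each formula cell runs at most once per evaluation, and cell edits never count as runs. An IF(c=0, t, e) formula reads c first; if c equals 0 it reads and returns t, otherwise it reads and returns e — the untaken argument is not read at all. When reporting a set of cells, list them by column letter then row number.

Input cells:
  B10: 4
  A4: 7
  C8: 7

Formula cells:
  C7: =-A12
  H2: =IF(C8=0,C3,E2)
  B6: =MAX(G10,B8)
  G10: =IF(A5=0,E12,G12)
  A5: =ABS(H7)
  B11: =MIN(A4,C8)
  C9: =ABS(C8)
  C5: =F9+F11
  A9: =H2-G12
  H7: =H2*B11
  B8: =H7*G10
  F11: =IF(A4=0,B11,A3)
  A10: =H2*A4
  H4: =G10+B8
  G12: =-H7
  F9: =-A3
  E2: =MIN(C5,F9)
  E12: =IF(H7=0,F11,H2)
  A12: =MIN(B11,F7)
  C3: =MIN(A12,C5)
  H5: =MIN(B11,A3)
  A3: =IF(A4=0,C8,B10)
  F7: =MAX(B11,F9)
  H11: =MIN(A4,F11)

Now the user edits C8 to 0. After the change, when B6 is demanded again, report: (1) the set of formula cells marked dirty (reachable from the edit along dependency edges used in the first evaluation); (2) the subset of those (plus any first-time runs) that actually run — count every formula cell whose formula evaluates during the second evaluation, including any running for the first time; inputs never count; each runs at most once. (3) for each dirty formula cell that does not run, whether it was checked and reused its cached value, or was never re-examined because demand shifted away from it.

Dirty set: A5, B6, B8, B11, G10, G12, H2, H7.
Run set: A5, A12, B6, B8, B11, C3, E12, F7, G10, H2, H7 (11 run).
Left stale — demand moved off them: G12.
The important point: the flipped condition redirects demand; G12 is left stale, never re-checked.

Initial pass — values computed on the first demand:
  A3 = IF(A4=0: A4=7 -> else branch B10) = 4
  B11 = MIN(7, 7) = 7
  F9 = -(4) = -4
  F11 = IF(A4=0: A4=7 -> else branch A3) = 4
  C5 = -4 + 4 = 0
  E2 = MIN(0, -4) = -4
  H2 = IF(C8=0: C8=7 -> else branch E2) = -4
  H7 = -4 * 7 = -28
  A5 = ABS(-28) = 28
  G12 = -(-28) = 28
  G10 = IF(A5=0: A5=28 -> else branch G12) = 28
  B8 = -28 * 28 = -784
  B6 = MAX(28, -784) = 28

Second demand — change propagation:
  B11: re-runs because C8 7->0; new result 0.
  F7: newly demanded (no cache) — executes and yields 0.
  A12: newly demanded (no cache) — executes and yields 0.
  C3: newly demanded (no cache) — executes and yields 0.
  H2: re-runs because C8 7->0; new result 0.
  H7: re-runs because H2 -4->0; B11 7->0; new result 0.
  A5: re-runs because H7 -28->0; new result 0.
  E12: newly demanded (no cache) — executes and yields 4.
  G12: dirty yet unreached — the second evaluation never asks for it.
  G10: re-runs because A5 28->0; new result 4.
  B8: re-runs because H7 -28->0; G10 28->4; new result 0.
  B6: re-runs because G10 28->4; B8 -784->0; new result 4.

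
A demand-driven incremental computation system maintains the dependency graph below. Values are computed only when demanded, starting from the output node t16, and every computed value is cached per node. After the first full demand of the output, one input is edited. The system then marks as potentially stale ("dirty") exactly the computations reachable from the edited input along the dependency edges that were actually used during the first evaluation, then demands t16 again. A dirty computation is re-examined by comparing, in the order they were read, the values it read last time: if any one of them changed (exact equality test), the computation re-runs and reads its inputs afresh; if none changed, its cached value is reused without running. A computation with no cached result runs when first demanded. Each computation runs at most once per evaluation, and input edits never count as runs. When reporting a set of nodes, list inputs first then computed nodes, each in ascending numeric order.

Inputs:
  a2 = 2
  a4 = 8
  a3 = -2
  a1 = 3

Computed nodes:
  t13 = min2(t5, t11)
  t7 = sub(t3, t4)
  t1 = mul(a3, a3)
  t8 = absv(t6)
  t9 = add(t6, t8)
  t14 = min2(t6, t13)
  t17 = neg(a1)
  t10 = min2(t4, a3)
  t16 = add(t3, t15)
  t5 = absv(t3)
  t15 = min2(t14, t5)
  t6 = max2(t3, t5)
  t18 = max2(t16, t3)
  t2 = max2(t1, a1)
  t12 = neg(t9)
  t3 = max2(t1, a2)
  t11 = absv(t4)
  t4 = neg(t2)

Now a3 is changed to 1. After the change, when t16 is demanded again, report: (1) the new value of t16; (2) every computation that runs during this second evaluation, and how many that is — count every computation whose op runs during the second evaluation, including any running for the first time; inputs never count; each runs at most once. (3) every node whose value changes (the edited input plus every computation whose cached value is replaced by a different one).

First evaluation (everything demanded from the output):
  t1 = mul(-2, -2) = 4
  t2 = max2(4, 3) = 4
  t3 = max2(4, 2) = 4
  t4 = neg(4) = -4
  t5 = absv(4) = 4
  t6 = max2(4, 4) = 4
  t11 = absv(-4) = 4
  t13 = min2(4, 4) = 4
  t14 = min2(4, 4) = 4
  t15 = min2(4, 4) = 4
  t16 = add(4, 4) = 8

Propagation after the edit:
  t1: runs — a3 -2->1; a3 -2->1; result 1.
  t2: runs — t1 4->1; result 3.
  t3: runs — t1 4->1; result 2.
  t4: runs — t2 4->3; result -3.
  t5: runs — t3 4->2; result 2.
  t6: runs — t3 4->2; t5 4->2; result 2.
  t11: runs — t4 -4->-3; result 3.
  t13: runs — t5 4->2; t11 4->3; result 2.
  t14: runs — t6 4->2; t13 4->2; result 2.
  t15: runs — t14 4->2; t5 4->2; result 2.
  t16: runs — t3 4->2; t15 4->2; result 4.

New value of t16: 4.
Computations that run: t1, t2, t3, t4, t5, t6, t11, t13, t14, t15, t16 — 11 in total.
Values that change: a3, t1, t2, t3, t4, t5, t6, t11, t13, t14, t15, t16.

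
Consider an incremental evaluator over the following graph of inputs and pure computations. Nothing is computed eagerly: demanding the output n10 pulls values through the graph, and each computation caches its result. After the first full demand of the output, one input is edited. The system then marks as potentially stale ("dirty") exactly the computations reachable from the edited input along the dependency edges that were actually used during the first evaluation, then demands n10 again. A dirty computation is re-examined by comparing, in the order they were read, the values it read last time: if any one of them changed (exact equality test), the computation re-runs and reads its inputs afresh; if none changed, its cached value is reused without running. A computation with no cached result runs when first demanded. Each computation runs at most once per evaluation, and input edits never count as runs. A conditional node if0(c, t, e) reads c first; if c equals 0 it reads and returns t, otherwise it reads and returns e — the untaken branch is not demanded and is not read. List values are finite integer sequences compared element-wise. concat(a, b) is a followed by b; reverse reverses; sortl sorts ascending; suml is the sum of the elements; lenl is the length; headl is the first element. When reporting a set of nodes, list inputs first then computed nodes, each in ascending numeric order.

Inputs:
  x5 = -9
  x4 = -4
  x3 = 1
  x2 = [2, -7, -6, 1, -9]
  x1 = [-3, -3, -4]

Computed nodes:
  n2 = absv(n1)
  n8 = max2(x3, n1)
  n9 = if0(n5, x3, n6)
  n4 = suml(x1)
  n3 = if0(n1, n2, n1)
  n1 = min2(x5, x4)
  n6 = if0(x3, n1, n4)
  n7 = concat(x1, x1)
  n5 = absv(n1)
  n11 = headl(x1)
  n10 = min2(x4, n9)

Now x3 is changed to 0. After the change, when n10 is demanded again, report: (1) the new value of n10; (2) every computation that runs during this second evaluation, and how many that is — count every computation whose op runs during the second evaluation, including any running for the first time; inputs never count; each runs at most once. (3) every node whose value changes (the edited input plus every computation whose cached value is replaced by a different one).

n10 now evaluates to -9.
Run set: n6, n9, n10 (3 run).
Changed values: x3, n6, n9, n10.

Initial pass — values computed on the first demand:
  n1 = min2(-9, -4) = -9
  n4 = suml([-3, -3, -4]) = -10
  n5 = absv(-9) = 9
  n6 = if0(x3=1 -> else branch n4) = -10
  n9 = if0(n5=9 -> else branch n6) = -10
  n10 = min2(-4, -10) = -10

Second demand — change propagation:
  n6: re-runs because x3 1->0; new result -9.
  n9: re-runs because n6 -10->-9; new result -9.
  n10: re-runs because n9 -10->-9; new result -9.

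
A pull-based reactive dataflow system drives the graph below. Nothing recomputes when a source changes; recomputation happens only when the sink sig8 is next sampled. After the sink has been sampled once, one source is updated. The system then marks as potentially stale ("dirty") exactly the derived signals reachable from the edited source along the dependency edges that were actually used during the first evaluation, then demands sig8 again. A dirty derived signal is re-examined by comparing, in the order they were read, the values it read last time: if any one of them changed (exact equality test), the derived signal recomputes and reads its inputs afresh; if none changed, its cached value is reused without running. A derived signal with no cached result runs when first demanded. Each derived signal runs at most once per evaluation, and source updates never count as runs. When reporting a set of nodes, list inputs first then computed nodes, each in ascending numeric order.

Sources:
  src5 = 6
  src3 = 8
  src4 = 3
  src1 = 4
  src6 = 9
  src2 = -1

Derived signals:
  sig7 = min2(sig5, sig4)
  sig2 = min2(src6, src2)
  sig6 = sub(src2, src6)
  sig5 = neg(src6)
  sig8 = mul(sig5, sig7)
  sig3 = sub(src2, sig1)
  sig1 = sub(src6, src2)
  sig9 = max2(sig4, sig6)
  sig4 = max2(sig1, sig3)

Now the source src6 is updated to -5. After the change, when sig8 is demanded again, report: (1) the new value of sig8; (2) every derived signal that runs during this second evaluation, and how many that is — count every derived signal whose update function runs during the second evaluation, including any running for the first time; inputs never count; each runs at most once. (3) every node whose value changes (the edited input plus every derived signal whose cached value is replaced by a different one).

New value of sig8: 15.
Derived signals that run: sig1, sig3, sig4, sig5, sig7, sig8 — 6 in total.
Values that change: src6, sig1, sig3, sig4, sig5, sig7, sig8.

First evaluation (everything demanded from the output):
  sig1 = sub(9, -1) = 10
  sig3 = sub(-1, 10) = -11
  sig4 = max2(10, -11) = 10
  sig5 = neg(9) = -9
  sig7 = min2(-9, 10) = -9
  sig8 = mul(-9, -9) = 81

Propagation after the edit:
  sig1: runs — src6 9->-5; result -4.
  sig3: runs — sig1 10->-4; result 3.
  sig4: runs — sig1 10->-4; sig3 -11->3; result 3.
  sig5: runs — src6 9->-5; result 5.
  sig7: runs — sig5 -9->5; sig4 10->3; result 3.
  sig8: runs — sig5 -9->5; sig7 -9->3; result 15.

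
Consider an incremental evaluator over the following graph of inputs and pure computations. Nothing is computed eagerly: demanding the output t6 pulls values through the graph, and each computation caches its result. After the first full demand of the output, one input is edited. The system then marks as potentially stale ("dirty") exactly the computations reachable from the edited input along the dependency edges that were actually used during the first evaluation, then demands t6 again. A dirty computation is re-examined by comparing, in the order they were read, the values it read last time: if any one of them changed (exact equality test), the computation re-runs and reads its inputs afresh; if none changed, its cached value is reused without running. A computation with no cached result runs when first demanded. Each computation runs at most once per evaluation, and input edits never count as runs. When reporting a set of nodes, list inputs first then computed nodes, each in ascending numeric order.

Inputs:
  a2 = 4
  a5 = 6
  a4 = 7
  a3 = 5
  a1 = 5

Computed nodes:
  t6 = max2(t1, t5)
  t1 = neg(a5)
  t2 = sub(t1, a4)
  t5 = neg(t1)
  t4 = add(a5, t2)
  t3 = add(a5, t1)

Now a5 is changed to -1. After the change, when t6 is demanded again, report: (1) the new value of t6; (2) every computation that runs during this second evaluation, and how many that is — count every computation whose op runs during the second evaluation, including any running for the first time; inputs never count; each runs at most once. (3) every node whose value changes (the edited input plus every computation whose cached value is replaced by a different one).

Initial pass — values computed on the first demand:
  t1 = neg(6) = -6
  t5 = neg(-6) = 6
  t6 = max2(-6, 6) = 6

Second demand — change propagation:
  t1: re-runs because a5 6->-1; new result 1.
  t5: re-runs because t1 -6->1; new result -1.
  t6: re-runs because t1 -6->1; t5 6->-1; new result 1.

t6 now evaluates to 1.
Run set: t1, t5, t6 (3 run).
Changed values: a5, t1, t5, t6.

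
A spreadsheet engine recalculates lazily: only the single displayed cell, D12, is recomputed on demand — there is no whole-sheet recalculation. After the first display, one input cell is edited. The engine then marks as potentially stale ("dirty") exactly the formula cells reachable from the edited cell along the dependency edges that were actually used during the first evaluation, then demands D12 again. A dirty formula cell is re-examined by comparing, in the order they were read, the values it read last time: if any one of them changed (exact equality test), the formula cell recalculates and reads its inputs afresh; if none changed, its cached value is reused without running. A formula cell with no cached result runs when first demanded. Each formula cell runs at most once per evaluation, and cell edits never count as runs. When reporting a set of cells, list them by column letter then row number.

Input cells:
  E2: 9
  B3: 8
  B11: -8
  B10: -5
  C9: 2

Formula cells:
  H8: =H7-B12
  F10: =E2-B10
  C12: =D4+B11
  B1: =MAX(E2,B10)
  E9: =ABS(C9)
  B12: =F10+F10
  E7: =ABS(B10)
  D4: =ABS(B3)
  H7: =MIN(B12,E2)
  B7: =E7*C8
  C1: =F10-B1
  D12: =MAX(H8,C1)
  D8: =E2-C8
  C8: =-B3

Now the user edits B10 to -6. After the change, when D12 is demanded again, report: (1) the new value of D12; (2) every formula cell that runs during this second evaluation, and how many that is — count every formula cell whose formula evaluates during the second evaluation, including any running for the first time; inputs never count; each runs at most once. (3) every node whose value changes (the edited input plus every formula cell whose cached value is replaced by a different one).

First evaluation (everything demanded from the output):
  B1 = MAX(9, -5) = 9
  F10 = 9 - -5 = 14
  B12 = 14 + 14 = 28
  C1 = 14 - 9 = 5
  H7 = MIN(28, 9) = 9
  H8 = 9 - 28 = -19
  D12 = MAX(-19, 5) = 5

Propagation after the edit:
  B1: runs — B10 -5->-6; result 9 (same value as before).
  F10: runs — B10 -5->-6; result 15.
  B12: runs — F10 14->15; F10 14->15; result 30.
  C1: runs — F10 14->15; result 6.
  H7: runs — B12 28->30; result 9 (same value as before).
  H8: runs — B12 28->30; result -21.
  D12: runs — H8 -19->-21; C1 5->6; result 6.

New value of D12: 6.
Formula cells that run: B1, B12, C1, D12, F10, H7, H8 — 7 in total.
Values that change: B10, B12, C1, D12, F10, H8.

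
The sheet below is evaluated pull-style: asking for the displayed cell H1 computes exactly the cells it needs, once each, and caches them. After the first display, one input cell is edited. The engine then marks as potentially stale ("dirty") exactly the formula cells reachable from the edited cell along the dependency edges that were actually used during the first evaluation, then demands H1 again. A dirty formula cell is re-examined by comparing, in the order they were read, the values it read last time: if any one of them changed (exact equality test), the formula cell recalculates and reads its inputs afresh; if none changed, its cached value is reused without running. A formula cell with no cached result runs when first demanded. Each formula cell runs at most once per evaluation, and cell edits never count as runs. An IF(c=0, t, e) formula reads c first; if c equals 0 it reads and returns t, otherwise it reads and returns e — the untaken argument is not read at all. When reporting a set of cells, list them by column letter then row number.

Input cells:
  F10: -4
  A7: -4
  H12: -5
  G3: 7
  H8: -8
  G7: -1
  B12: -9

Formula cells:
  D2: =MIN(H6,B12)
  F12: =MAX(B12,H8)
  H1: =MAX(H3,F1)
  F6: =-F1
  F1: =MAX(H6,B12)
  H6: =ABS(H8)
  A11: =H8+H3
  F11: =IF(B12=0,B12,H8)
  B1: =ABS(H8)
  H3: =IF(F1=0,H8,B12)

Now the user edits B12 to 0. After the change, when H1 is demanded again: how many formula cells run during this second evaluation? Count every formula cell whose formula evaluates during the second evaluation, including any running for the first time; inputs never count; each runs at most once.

3 formula cells run: F1, H1, H3.

First demand of the output computes:
  H6 = ABS(-8) = 8
  F1 = MAX(8, -9) = 8
  H3 = IF(F1=0: F1=8 -> else branch B12) = -9
  H1 = MAX(-9, 8) = 8

After the edit, cleaning proceeds:
  F1: a read changed (B12 -9->0) — executes, giving 8 — identical to its old value.
  H3: a read changed (B12 -9->0) — executes, giving 0.
  H1: a read changed (H3 -9->0) — executes, giving 8 — identical to its old value.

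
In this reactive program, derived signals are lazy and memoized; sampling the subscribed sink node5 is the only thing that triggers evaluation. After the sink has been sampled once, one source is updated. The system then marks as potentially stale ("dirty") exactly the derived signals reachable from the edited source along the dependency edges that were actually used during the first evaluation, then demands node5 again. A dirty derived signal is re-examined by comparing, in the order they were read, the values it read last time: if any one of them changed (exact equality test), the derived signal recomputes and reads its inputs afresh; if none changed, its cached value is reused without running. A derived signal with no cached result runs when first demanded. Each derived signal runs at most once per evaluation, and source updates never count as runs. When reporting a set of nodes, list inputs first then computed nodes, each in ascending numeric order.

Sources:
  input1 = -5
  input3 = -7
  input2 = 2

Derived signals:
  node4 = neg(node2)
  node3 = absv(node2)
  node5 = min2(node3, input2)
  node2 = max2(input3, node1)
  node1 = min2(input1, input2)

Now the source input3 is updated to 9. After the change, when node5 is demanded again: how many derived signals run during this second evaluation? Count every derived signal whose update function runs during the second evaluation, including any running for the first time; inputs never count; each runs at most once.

3 derived signals run: node2, node3, node5.

First demand of the output computes:
  node1 = min2(-5, 2) = -5
  node2 = max2(-7, -5) = -5
  node3 = absv(-5) = 5
  node5 = min2(5, 2) = 2

After the edit, cleaning proceeds:
  node2: a read changed (input3 -7->9) — executes, giving 9.
  node3: a read changed (node2 -5->9) — executes, giving 9.
  node5: a read changed (node3 5->9) — executes, giving 2 — identical to its old value.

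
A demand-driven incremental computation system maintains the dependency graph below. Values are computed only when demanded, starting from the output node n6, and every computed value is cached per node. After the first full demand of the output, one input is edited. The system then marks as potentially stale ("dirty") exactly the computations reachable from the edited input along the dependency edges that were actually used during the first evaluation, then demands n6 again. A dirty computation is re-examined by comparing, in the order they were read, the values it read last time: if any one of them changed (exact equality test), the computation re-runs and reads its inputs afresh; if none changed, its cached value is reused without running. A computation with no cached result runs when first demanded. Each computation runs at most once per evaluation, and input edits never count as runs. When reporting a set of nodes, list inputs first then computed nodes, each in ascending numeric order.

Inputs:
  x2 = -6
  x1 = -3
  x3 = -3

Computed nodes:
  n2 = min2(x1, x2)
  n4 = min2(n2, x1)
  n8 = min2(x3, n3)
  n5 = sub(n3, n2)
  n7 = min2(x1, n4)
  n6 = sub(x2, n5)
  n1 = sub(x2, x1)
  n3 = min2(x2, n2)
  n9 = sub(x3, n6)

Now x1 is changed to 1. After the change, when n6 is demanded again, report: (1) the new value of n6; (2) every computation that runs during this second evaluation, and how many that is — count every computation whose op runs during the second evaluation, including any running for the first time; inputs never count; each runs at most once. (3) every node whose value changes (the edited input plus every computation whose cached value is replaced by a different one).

New value of n6: -6.
Computations that run: n2 — 1 in total.
Values that change: x1.
Key observation: the change is absorbed at n2 — it re-runs but produces the same value, and the output's value is unchanged.

First evaluation (everything demanded from the output):
  n2 = min2(-3, -6) = -6
  n3 = min2(-6, -6) = -6
  n5 = sub(-6, -6) = 0
  n6 = sub(-6, 0) = -6

Propagation after the edit:
  n2: runs — x1 -3->1; result -6 (same value as before).
  n3: checked — values it read are unchanged (x2 unchanged, n2 unchanged); reused cached -6 without running.
  n5: checked — values it read are unchanged (n3 unchanged, n2 unchanged); reused cached 0 without running.
  n6: checked — values it read are unchanged (x2 unchanged, n5 unchanged); reused cached -6 without running.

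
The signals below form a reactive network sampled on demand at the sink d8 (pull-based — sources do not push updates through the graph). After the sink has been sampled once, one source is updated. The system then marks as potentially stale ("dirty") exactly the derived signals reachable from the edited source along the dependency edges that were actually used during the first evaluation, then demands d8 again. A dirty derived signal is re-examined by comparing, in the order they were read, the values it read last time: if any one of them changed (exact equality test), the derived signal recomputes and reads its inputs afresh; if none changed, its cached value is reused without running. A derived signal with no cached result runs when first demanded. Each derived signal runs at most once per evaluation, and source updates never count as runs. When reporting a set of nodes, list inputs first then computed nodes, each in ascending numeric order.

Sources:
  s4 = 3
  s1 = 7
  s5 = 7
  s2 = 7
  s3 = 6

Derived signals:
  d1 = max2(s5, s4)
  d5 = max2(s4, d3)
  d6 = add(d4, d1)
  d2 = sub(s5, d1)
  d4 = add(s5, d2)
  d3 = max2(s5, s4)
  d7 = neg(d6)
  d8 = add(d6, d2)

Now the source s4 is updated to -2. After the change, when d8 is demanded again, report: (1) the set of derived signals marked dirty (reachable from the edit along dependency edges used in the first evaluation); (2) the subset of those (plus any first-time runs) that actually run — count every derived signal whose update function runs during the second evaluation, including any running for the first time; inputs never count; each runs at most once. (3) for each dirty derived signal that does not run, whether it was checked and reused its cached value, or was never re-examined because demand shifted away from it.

Dirty set: d1, d2, d4, d6, d8.
Run set: d1 (1 run).
Re-examined without running (cache reused): d2, d4, d6, d8.
The important point: d1 recomputes to an identical value, and the output ends up unchanged.

Initial pass — values computed on the first demand:
  d1 = max2(7, 3) = 7
  d2 = sub(7, 7) = 0
  d4 = add(7, 0) = 7
  d6 = add(7, 7) = 14
  d8 = add(14, 0) = 14

Second demand — change propagation:
  d1: re-runs because s4 3->-2; new result 7 (unchanged).
  d2: re-examined; everything it read last time is the same (s5 unchanged, d1 unchanged) — cache 0 kept, no run.
  d4: re-examined; everything it read last time is the same (s5 unchanged, d2 unchanged) — cache 7 kept, no run.
  d6: re-examined; everything it read last time is the same (d4 unchanged, d1 unchanged) — cache 14 kept, no run.
  d8: re-examined; everything it read last time is the same (d6 unchanged, d2 unchanged) — cache 14 kept, no run.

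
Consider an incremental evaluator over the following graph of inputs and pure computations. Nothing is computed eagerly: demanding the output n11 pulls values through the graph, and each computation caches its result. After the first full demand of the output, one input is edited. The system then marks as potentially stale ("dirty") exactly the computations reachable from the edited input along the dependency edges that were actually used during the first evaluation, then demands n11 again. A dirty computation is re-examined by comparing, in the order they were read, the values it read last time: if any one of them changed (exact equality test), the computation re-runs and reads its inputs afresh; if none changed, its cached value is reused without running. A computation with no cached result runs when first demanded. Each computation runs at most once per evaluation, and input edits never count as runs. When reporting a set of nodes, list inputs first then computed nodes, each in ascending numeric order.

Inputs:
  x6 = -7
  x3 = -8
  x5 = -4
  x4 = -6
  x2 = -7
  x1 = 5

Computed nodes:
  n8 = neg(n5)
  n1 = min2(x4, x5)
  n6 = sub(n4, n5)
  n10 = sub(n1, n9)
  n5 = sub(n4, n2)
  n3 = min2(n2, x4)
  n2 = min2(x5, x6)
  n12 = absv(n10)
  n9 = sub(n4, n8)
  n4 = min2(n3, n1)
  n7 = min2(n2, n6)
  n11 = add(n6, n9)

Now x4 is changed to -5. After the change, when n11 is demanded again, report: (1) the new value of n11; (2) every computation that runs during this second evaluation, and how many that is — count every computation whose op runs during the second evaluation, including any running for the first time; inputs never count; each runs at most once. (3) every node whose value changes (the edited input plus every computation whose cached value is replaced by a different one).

Initial pass — values computed on the first demand:
  n1 = min2(-6, -4) = -6
  n2 = min2(-4, -7) = -7
  n3 = min2(-7, -6) = -7
  n4 = min2(-7, -6) = -7
  n5 = sub(-7, -7) = 0
  n6 = sub(-7, 0) = -7
  n8 = neg(0) = 0
  n9 = sub(-7, 0) = -7
  n11 = add(-7, -7) = -14

Second demand — change propagation:
  n1: re-runs because x4 -6->-5; new result -5.
  n3: re-runs because x4 -6->-5; new result -7 (unchanged).
  n4: re-runs because n1 -6->-5; new result -7 (unchanged).
  n5: re-examined; everything it read last time is the same (n4 unchanged, n2 unchanged) — cache 0 kept, no run.
  n6: re-examined; everything it read last time is the same (n4 unchanged, n5 unchanged) — cache -7 kept, no run.
  n8: re-examined; everything it read last time is the same (n5 unchanged) — cache 0 kept, no run.
  n9: re-examined; everything it read last time is the same (n4 unchanged, n8 unchanged) — cache -7 kept, no run.
  n11: re-examined; everything it read last time is the same (n6 unchanged, n9 unchanged) — cache -14 kept, no run.

The important point: at n5 every value read last time is unchanged, so the dirty flag clears without a run.

n11 now evaluates to -14.
Run set: n1, n3, n4 (3 run).
Changed values: x4, n1.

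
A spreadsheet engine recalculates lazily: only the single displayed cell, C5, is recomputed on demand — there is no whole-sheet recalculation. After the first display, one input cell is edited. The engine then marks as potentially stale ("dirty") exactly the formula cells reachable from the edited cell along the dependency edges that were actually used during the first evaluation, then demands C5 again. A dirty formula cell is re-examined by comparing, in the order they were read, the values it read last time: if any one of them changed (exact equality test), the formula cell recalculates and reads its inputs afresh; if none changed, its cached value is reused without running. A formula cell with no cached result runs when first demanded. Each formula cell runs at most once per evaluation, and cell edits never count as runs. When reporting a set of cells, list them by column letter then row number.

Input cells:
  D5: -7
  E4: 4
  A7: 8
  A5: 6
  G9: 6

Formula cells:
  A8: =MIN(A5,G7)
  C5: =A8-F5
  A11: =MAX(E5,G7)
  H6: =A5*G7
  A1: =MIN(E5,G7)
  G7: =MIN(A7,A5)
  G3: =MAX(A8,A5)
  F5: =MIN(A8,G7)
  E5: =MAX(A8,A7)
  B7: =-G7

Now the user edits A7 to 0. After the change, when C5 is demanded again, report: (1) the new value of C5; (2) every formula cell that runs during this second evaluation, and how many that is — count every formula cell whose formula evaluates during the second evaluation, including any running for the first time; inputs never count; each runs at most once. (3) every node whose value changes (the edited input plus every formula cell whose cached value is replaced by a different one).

First evaluation (everything demanded from the output):
  G7 = MIN(8, 6) = 6
  A8 = MIN(6, 6) = 6
  F5 = MIN(6, 6) = 6
  C5 = 6 - 6 = 0

Propagation after the edit:
  G7: runs — A7 8->0; result 0.
  A8: runs — G7 6->0; result 0.
  F5: runs — A8 6->0; G7 6->0; result 0.
  C5: runs — A8 6->0; F5 6->0; result 0 (same value as before).

New value of C5: 0.
Formula cells that run: A8, C5, F5, G7 — 4 in total.
Values that change: A7, A8, F5, G7.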